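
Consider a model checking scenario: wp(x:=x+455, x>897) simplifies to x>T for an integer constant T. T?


Formula: wp(x:=E, P) = P[E/x] (substitute E for x in postcondition)
Step 1: Postcondition: x>897
Step 2: Substitute x+455 for x: x+455>897
Step 3: Solve for x: x > 897-455 = 442

442


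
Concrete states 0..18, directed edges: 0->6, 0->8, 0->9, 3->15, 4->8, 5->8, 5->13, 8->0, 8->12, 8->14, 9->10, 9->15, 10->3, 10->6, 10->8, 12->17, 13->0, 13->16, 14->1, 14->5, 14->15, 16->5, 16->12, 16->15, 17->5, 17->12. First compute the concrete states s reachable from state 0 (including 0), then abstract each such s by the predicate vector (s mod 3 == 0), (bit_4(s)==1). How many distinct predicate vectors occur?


BFS from 0:
Concrete reachable: {0, 1, 3, 5, 6, 8, 9, 10, 12, 13, 14, 15, 16, 17}
Abstract via predicates (s mod 3 == 0), (bit_4(s)==1):
  (0,0) <- {1, 5, 8, 10, 13, 14}
  (0,1) <- {16, 17}
  (1,0) <- {0, 3, 6, 9, 12, 15}
Distinct abstract states = 3

3


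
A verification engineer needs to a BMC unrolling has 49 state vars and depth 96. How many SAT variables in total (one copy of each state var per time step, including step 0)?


BMC unrolls to depth k, creating one copy of each state var for steps 0..k.
Step count = 96 + 1 = 97 (steps 0 through 96)
Vars per step = 49
Total = 49 * 97 = 4753

4753


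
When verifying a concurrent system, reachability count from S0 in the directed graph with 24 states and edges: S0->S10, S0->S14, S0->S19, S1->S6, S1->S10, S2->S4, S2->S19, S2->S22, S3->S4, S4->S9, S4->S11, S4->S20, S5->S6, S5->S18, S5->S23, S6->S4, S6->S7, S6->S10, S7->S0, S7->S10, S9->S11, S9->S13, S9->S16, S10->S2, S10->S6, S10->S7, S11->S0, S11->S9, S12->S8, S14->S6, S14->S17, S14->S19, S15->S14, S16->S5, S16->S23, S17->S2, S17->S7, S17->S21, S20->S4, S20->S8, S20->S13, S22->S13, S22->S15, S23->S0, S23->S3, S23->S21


BFS from S0:
  layer 0: {S0}
  layer 1: {S10, S14, S19}
  layer 2: {S2, S6, S7, S17}
  layer 3: {S4, S21, S22}
  layer 4: {S9, S11, S13, S15, S20}
  layer 5: {S8, S16}
  layer 6: {S5, S23}
  layer 7: {S3, S18}
Reachable set: {S0, S2, S3, S4, S5, S6, S7, S8, S9, S10, S11, S13, S14, S15, S16, S17, S18, S19, S20, S21, S22, S23}
Count = 22

22


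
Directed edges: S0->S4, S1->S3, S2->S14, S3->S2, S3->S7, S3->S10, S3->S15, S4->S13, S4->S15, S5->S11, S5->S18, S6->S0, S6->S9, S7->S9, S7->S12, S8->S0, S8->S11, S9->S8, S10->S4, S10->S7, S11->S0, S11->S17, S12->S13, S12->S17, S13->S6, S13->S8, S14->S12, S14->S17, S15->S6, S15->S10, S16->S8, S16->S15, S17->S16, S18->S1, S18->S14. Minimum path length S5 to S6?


BFS layer-by-layer from S5:
  dist 0: {S5}
  dist 1: {S11, S18}
  dist 2: {S0, S1, S14, S17}
  dist 3: {S3, S4, S12, S16}
  dist 4: {S2, S7, S8, S10, S13, S15}
  dist 5: {S6, S9}
  -> S6 reached at distance 5
Shortest path length = 5

5


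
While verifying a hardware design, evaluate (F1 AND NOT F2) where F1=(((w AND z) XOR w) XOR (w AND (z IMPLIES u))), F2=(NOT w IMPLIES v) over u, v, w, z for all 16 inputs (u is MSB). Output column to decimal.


F1 = (((w AND z) XOR w) XOR (w AND (z IMPLIES u)))
F2 = (NOT w IMPLIES v)
Counterexample to F1=>F2 is where F1=1 and F2=0.
Evaluate each row (bits = u,v,w,z, MSB first):
  row 0 [0000]: F1=0 F2=0 -> F1&~F2 -> 0
  row 1 [0001]: F1=0 F2=0 -> F1&~F2 -> 0
  row 2 [0010]: F1=0 F2=1 -> F1&~F2 -> 0
  row 3 [0011]: F1=0 F2=1 -> F1&~F2 -> 0
  row 4 [0100]: F1=0 F2=1 -> F1&~F2 -> 0
  row 5 [0101]: F1=0 F2=1 -> F1&~F2 -> 0
  row 6 [0110]: F1=0 F2=1 -> F1&~F2 -> 0
  row 7 [0111]: F1=0 F2=1 -> F1&~F2 -> 0
  row 8 [1000]: F1=0 F2=0 -> F1&~F2 -> 0
  row 9 [1001]: F1=0 F2=0 -> F1&~F2 -> 0
  row 10 [1010]: F1=0 F2=1 -> F1&~F2 -> 0
  row 11 [1011]: F1=1 F2=1 -> F1&~F2 -> 0
  row 12 [1100]: F1=0 F2=1 -> F1&~F2 -> 0
  row 13 [1101]: F1=0 F2=1 -> F1&~F2 -> 0
  row 14 [1110]: F1=0 F2=1 -> F1&~F2 -> 0
  row 15 [1111]: F1=1 F2=1 -> F1&~F2 -> 0
Full result column, 4 rows per line (u,v fixed per line; w,z runs 00..11 left to right):
  rows 0-3 [u,v=00]: 0000  = hex 0
  rows 4-7 [u,v=01]: 0000  = hex 0
  rows 8-11 [u,v=10]: 0000  = hex 0
  rows 12-15 [u,v=11]: 0000  = hex 0
Counterexample vector (row 0 .. row 15) = 0000000000000000
Output column grouped in 4s = 0000 0000 0000 0000 = 0x0000
Convert to decimal digit by digit (value = value*16 + digit):
  0 -> 0
  0*16 + 0 = 0
  0*16 + 0 = 0
  0*16 + 0 = 0
Decimal = 0

0


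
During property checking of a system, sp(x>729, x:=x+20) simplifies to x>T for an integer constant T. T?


Formula: sp(P, x:=E) = exists old_x. (x = E[old_x/x]) AND P[old_x/x] (old_x is the value of x before the assignment; eliminate old_x by solving x = E[old_x/x] for old_x)
Step 1: Precondition P: x>729, i.e. old_x > 729
Step 2: Assignment gives x = old_x + 20, so old_x = x - 20
Step 3: Substitute into P: x - 20 > 729
Step 4: Simplify: x > 729+20 = 749

749


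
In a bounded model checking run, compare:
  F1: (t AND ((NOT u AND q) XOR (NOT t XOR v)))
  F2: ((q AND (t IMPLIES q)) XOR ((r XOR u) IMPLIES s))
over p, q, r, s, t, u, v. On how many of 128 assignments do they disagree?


F1 = (t AND ((NOT u AND q) XOR (NOT t XOR v)))
F2 = ((q AND (t IMPLIES q)) XOR ((r XOR u) IMPLIES s))
Evaluate both on each of 128 rows (bits = p,q,r,s,t,u,v):
  row 0 [0000000]: F1=0 F2=1 (differ) -> 1
  row 1 [0000001]: F1=0 F2=1 (differ) -> 1
  row 2 [0000010]: F1=0 F2=0 -> 0
  row 3 [0000011]: F1=0 F2=0 -> 0
  row 4 [0000100]: F1=0 F2=1 (differ) -> 1
  (every remaining row is evaluated the same way; all 128 results are listed next)
Full result column, 8 rows per line (p,q,r,s fixed per line; t,u,v runs 000..111 left to right):
  rows 0-7 [p,q,r,s=0000]: 11001001  (ones: 4)
  rows 8-15 [p,q,r,s=0001]: 11111010  (ones: 6)
  rows 16-23 [p,q,r,s=0010]: 00110110  (ones: 4)
  rows 24-31 [p,q,r,s=0011]: 11111010  (ones: 6)
  rows 32-39 [p,q,r,s=0100]: 00111010  (ones: 4)
  rows 40-47 [p,q,r,s=0101]: 00001001  (ones: 2)
  rows 48-55 [p,q,r,s=0110]: 11000101  (ones: 4)
  rows 56-63 [p,q,r,s=0111]: 00001001  (ones: 2)
  rows 64-71 [p,q,r,s=1000]: 11001001  (ones: 4)
  rows 72-79 [p,q,r,s=1001]: 11111010  (ones: 6)
  rows 80-87 [p,q,r,s=1010]: 00110110  (ones: 4)
  rows 88-95 [p,q,r,s=1011]: 11111010  (ones: 6)
  rows 96-103 [p,q,r,s=1100]: 00111010  (ones: 4)
  rows 104-111 [p,q,r,s=1101]: 00001001  (ones: 2)
  rows 112-119 [p,q,r,s=1110]: 11000101  (ones: 4)
  rows 120-127 [p,q,r,s=1111]: 00001001  (ones: 2)
Disagreements = 4+6+4+6+4+2+4+2+4+6+4+6+4+2+4+2 = 64

64


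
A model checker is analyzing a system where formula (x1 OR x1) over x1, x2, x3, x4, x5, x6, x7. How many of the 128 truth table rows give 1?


Formula: (x1 OR x1) over 7 vars (128 rows)
Evaluate each row (x1, x2, x3, x4, x5, x6, x7 as bits, MSB first):
  row 0 [0000000]: (0 OR 0) -> 0
  row 1 [0000001]: (0 OR 0) -> 0
  row 2 [0000010]: (0 OR 0) -> 0
  row 3 [0000011]: (0 OR 0) -> 0
  row 4 [0000100]: (0 OR 0) -> 0
  (every remaining row is evaluated the same way; all 128 results are listed next)
Full result column, 8 rows per line (x1,x2,x3,x4 fixed per line; x5,x6,x7 runs 000..111 left to right):
  rows 0-7 [x1,x2,x3,x4=0000]: 00000000  (ones: 0)
  rows 8-15 [x1,x2,x3,x4=0001]: 00000000  (ones: 0)
  rows 16-23 [x1,x2,x3,x4=0010]: 00000000  (ones: 0)
  rows 24-31 [x1,x2,x3,x4=0011]: 00000000  (ones: 0)
  rows 32-39 [x1,x2,x3,x4=0100]: 00000000  (ones: 0)
  rows 40-47 [x1,x2,x3,x4=0101]: 00000000  (ones: 0)
  rows 48-55 [x1,x2,x3,x4=0110]: 00000000  (ones: 0)
  rows 56-63 [x1,x2,x3,x4=0111]: 00000000  (ones: 0)
  rows 64-71 [x1,x2,x3,x4=1000]: 11111111  (ones: 8)
  rows 72-79 [x1,x2,x3,x4=1001]: 11111111  (ones: 8)
  rows 80-87 [x1,x2,x3,x4=1010]: 11111111  (ones: 8)
  rows 88-95 [x1,x2,x3,x4=1011]: 11111111  (ones: 8)
  rows 96-103 [x1,x2,x3,x4=1100]: 11111111  (ones: 8)
  rows 104-111 [x1,x2,x3,x4=1101]: 11111111  (ones: 8)
  rows 112-119 [x1,x2,x3,x4=1110]: 11111111  (ones: 8)
  rows 120-127 [x1,x2,x3,x4=1111]: 11111111  (ones: 8)
Count of 1-rows = 0+0+0+0+0+0+0+0+8+8+8+8+8+8+8+8 = 64

64


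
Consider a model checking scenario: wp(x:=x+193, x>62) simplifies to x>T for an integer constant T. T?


Formula: wp(x:=E, P) = P[E/x] (substitute E for x in postcondition)
Step 1: Postcondition: x>62
Step 2: Substitute x+193 for x: x+193>62
Step 3: Solve for x: x > 62-193 = -131

-131


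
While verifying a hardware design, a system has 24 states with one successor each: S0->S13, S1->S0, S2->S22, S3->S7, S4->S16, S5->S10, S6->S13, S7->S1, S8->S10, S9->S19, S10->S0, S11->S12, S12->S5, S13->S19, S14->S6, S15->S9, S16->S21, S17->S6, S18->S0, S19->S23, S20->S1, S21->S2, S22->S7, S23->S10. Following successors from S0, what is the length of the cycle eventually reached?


Trace from S0 until a state repeats:
  S0 -> S13 -> S19 -> S23 -> S10 -> S0
S0 first seen at step 0, revisited at step 5.
Cycle length = 5 - 0 = 5

5


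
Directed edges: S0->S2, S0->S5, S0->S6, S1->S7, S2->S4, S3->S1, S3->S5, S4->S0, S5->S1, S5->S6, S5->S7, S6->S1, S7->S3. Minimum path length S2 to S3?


BFS layer-by-layer from S2:
  dist 0: {S2}
  dist 1: {S4}
  dist 2: {S0}
  dist 3: {S5, S6}
  dist 4: {S1, S7}
  dist 5: {S3}
  -> S3 reached at distance 5
Shortest path length = 5

5


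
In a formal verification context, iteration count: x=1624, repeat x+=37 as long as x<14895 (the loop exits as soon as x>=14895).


Step 1: x goes from 1624 toward 14895 by 37; the body runs while x<14895, so iterations = ceil((bound-start)/step)
Step 2: Distance=13271
Step 3: ceil(13271/37)=359

359


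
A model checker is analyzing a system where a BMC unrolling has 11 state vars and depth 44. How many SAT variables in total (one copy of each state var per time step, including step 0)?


BMC unrolls to depth k, creating one copy of each state var for steps 0..k.
Step count = 44 + 1 = 45 (steps 0 through 44)
Vars per step = 11
Total = 11 * 45 = 495

495


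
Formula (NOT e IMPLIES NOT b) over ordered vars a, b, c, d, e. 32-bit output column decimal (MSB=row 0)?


Formula: (NOT e IMPLIES NOT b) over a, b, c, d, e (32 rows)
Evaluate each row (bits = a,b,c,d,e, MSB first):
  row 0 [00000]: (NOT 0 IMPLIES NOT 0) -> 1
  row 1 [00001]: (NOT 1 IMPLIES NOT 0) -> 1
  row 2 [00010]: (NOT 0 IMPLIES NOT 0) -> 1
  row 3 [00011]: (NOT 1 IMPLIES NOT 0) -> 1
  row 4 [00100]: (NOT 0 IMPLIES NOT 0) -> 1
  row 5 [00101]: (NOT 1 IMPLIES NOT 0) -> 1
  row 6 [00110]: (NOT 0 IMPLIES NOT 0) -> 1
  row 7 [00111]: (NOT 1 IMPLIES NOT 0) -> 1
  row 8 [01000]: (NOT 0 IMPLIES NOT 1) -> 0
  row 9 [01001]: (NOT 1 IMPLIES NOT 1) -> 1
  row 10 [01010]: (NOT 0 IMPLIES NOT 1) -> 0
  row 11 [01011]: (NOT 1 IMPLIES NOT 1) -> 1
  row 12 [01100]: (NOT 0 IMPLIES NOT 1) -> 0
  row 13 [01101]: (NOT 1 IMPLIES NOT 1) -> 1
  row 14 [01110]: (NOT 0 IMPLIES NOT 1) -> 0
  row 15 [01111]: (NOT 1 IMPLIES NOT 1) -> 1
  row 16 [10000]: (NOT 0 IMPLIES NOT 0) -> 1
  row 17 [10001]: (NOT 1 IMPLIES NOT 0) -> 1
  row 18 [10010]: (NOT 0 IMPLIES NOT 0) -> 1
  row 19 [10011]: (NOT 1 IMPLIES NOT 0) -> 1
  row 20 [10100]: (NOT 0 IMPLIES NOT 0) -> 1
  row 21 [10101]: (NOT 1 IMPLIES NOT 0) -> 1
  row 22 [10110]: (NOT 0 IMPLIES NOT 0) -> 1
  row 23 [10111]: (NOT 1 IMPLIES NOT 0) -> 1
  row 24 [11000]: (NOT 0 IMPLIES NOT 1) -> 0
  row 25 [11001]: (NOT 1 IMPLIES NOT 1) -> 1
  row 26 [11010]: (NOT 0 IMPLIES NOT 1) -> 0
  row 27 [11011]: (NOT 1 IMPLIES NOT 1) -> 1
  row 28 [11100]: (NOT 0 IMPLIES NOT 1) -> 0
  row 29 [11101]: (NOT 1 IMPLIES NOT 1) -> 1
  row 30 [11110]: (NOT 0 IMPLIES NOT 1) -> 0
  row 31 [11111]: (NOT 1 IMPLIES NOT 1) -> 1
Full result column, 4 rows per line (a,b,c fixed per line; d,e runs 00..11 left to right):
  rows 0-3 [a,b,c=000]: 1111  = hex F
  rows 4-7 [a,b,c=001]: 1111  = hex F
  rows 8-11 [a,b,c=010]: 0101  = hex 5
  rows 12-15 [a,b,c=011]: 0101  = hex 5
  rows 16-19 [a,b,c=100]: 1111  = hex F
  rows 20-23 [a,b,c=101]: 1111  = hex F
  rows 24-27 [a,b,c=110]: 0101  = hex 5
  rows 28-31 [a,b,c=111]: 0101  = hex 5
Output column (row 0 .. row 31) = 11111111010101011111111101010101
Output column grouped in 4s = 1111 1111 0101 0101 1111 1111 0101 0101 = 0xFF55FF55
Convert to decimal digit by digit (value = value*16 + digit):
  F -> 15
  15*16 + 15 (F) = 255
  255*16 + 5 = 4085
  4085*16 + 5 = 65365
  65365*16 + 15 (F) = 1045855
  1045855*16 + 15 (F) = 16733695
  16733695*16 + 5 = 267739125
  267739125*16 + 5 = 4283826005
Decimal = 4283826005

4283826005


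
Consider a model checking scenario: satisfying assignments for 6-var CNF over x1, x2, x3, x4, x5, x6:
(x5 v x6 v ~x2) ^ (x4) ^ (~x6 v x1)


CNF with 3 clauses over 6 vars (64 assignments).
An assignment satisfies CNF iff every clause has >=1 true literal.
Check each row (bits = x1,x2,x3,x4,x5,x6; clause T/F shown):
  row 0 [000000]: clauses=TFT -> 0
  row 1 [000001]: clauses=TFF -> 0
  row 2 [000010]: clauses=TFT -> 0
  row 3 [000011]: clauses=TFF -> 0
  row 4 [000100]: clauses=TTT -> 1
  (every remaining row is evaluated the same way; all 64 results are listed next)
Full result column, 8 rows per line (x1,x2,x3 fixed per line; x4,x5,x6 runs 000..111 left to right):
  rows 0-7 [x1,x2,x3=000]: 00001010  (ones: 2)
  rows 8-15 [x1,x2,x3=001]: 00001010  (ones: 2)
  rows 16-23 [x1,x2,x3=010]: 00000010  (ones: 1)
  rows 24-31 [x1,x2,x3=011]: 00000010  (ones: 1)
  rows 32-39 [x1,x2,x3=100]: 00001111  (ones: 4)
  rows 40-47 [x1,x2,x3=101]: 00001111  (ones: 4)
  rows 48-55 [x1,x2,x3=110]: 00000111  (ones: 3)
  rows 56-63 [x1,x2,x3=111]: 00000111  (ones: 3)
Satisfying assignments = 2+2+1+1+4+4+3+3 = 20

20


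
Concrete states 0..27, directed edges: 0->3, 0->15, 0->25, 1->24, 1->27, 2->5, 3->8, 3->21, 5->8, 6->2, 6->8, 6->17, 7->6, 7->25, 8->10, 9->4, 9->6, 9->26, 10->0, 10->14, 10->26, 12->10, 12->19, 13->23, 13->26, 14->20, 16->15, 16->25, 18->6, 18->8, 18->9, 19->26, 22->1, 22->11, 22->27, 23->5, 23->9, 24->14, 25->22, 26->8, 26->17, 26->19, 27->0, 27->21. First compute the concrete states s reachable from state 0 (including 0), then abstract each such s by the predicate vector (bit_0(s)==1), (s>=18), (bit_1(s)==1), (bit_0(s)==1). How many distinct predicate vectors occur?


BFS from 0:
Concrete reachable: {0, 1, 3, 8, 10, 11, 14, 15, 17, 19, 20, 21, 22, 24, 25, 26, 27}
Abstract via predicates (bit_0(s)==1), (s>=18), (bit_1(s)==1), (bit_0(s)==1):
  (0,0,0,0) <- {0, 8}
  (0,0,1,0) <- {10, 14}
  (0,1,0,0) <- {20, 24}
  (0,1,1,0) <- {22, 26}
  (1,0,0,1) <- {1, 17}
  (1,0,1,1) <- {3, 11, 15}
  (1,1,0,1) <- {21, 25}
  (1,1,1,1) <- {19, 27}
Distinct abstract states = 8

8


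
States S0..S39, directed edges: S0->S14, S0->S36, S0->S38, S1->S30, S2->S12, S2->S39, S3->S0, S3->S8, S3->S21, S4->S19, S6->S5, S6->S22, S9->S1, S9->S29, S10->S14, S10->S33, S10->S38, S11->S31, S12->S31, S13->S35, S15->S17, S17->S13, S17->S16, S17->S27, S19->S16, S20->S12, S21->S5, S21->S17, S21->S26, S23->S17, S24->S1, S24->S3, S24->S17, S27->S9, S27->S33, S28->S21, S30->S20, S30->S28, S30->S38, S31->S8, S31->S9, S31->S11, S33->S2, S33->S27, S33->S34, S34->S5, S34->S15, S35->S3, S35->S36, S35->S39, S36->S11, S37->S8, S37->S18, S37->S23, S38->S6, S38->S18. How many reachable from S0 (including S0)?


BFS from S0:
  layer 0: {S0}
  layer 1: {S14, S36, S38}
  layer 2: {S6, S11, S18}
  layer 3: {S5, S22, S31}
  layer 4: {S8, S9}
  layer 5: {S1, S29}
  layer 6: {S30}
  layer 7: {S20, S28}
  layer 8: {S12, S21}
  layer 9: {S17, S26}
  layer 10: {S13, S16, S27}
  layer 11: {S33, S35}
  layer 12: {S2, S3, S34, S39}
  layer 13: {S15}
Reachable set: {S0, S1, S2, S3, S5, S6, S8, S9, S11, S12, S13, S14, S15, S16, S17, S18, S20, S21, S22, S26, S27, S28, S29, S30, S31, S33, S34, S35, S36, S38, S39}
Count = 31

31


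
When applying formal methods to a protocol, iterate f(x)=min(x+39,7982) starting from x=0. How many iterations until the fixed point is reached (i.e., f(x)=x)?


Step 1: x=0, cap=7982, increment=39
Step 2: x grows by 39 each step until capped at 7982; fixed point is x=7982
Step 3: iterations = ceil(7982/39) = 205

205


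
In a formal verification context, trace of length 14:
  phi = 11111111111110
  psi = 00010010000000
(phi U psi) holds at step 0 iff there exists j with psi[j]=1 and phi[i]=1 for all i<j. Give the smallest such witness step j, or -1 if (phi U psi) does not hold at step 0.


(phi U psi) at 0: need smallest j with psi[j]=1 and phi[i]=1 for all i in [0,j).
Scan from step 0:
  step 0: phi=1, psi=0 -> continue
  step 1: phi=1, psi=0 -> continue
  step 2: phi=1, psi=0 -> continue
  step 3: psi=1 and phi held for [0,3) -> witness found
Witness step = 3

3


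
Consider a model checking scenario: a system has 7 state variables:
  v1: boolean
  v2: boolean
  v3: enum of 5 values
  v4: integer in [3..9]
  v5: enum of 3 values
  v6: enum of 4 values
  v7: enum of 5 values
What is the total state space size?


State space = product of domain sizes of all variables.
Domain sizes:
  v1 (boolean): 2
  v2 (boolean): 2
  v3 (enum of 5 values): 5
  v4 (integer in [3..9]): 7
  v5 (enum of 3 values): 3
  v6 (enum of 4 values): 4
  v7 (enum of 5 values): 5
Product = 2 * 2 * 5 * 7 * 3 * 4 * 5 = 8400

8400


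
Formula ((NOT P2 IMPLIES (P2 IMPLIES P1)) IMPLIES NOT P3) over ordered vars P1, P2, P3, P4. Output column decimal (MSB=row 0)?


Formula: ((NOT P2 IMPLIES (P2 IMPLIES P1)) IMPLIES NOT P3) over P1, P2, P3, P4 (16 rows)
Evaluate each row (bits = P1,P2,P3,P4, MSB first):
  row 0 [0000]: ((NOT 0 IMPLIES (0 IMPLIES 0)) IMPLIES NOT 0) -> 1
  row 1 [0001]: ((NOT 0 IMPLIES (0 IMPLIES 0)) IMPLIES NOT 0) -> 1
  row 2 [0010]: ((NOT 0 IMPLIES (0 IMPLIES 0)) IMPLIES NOT 1) -> 0
  row 3 [0011]: ((NOT 0 IMPLIES (0 IMPLIES 0)) IMPLIES NOT 1) -> 0
  row 4 [0100]: ((NOT 1 IMPLIES (1 IMPLIES 0)) IMPLIES NOT 0) -> 1
  row 5 [0101]: ((NOT 1 IMPLIES (1 IMPLIES 0)) IMPLIES NOT 0) -> 1
  row 6 [0110]: ((NOT 1 IMPLIES (1 IMPLIES 0)) IMPLIES NOT 1) -> 0
  row 7 [0111]: ((NOT 1 IMPLIES (1 IMPLIES 0)) IMPLIES NOT 1) -> 0
  row 8 [1000]: ((NOT 0 IMPLIES (0 IMPLIES 1)) IMPLIES NOT 0) -> 1
  row 9 [1001]: ((NOT 0 IMPLIES (0 IMPLIES 1)) IMPLIES NOT 0) -> 1
  row 10 [1010]: ((NOT 0 IMPLIES (0 IMPLIES 1)) IMPLIES NOT 1) -> 0
  row 11 [1011]: ((NOT 0 IMPLIES (0 IMPLIES 1)) IMPLIES NOT 1) -> 0
  row 12 [1100]: ((NOT 1 IMPLIES (1 IMPLIES 1)) IMPLIES NOT 0) -> 1
  row 13 [1101]: ((NOT 1 IMPLIES (1 IMPLIES 1)) IMPLIES NOT 0) -> 1
  row 14 [1110]: ((NOT 1 IMPLIES (1 IMPLIES 1)) IMPLIES NOT 1) -> 0
  row 15 [1111]: ((NOT 1 IMPLIES (1 IMPLIES 1)) IMPLIES NOT 1) -> 0
Full result column, 4 rows per line (P1,P2 fixed per line; P3,P4 runs 00..11 left to right):
  rows 0-3 [P1,P2=00]: 1100  = hex C
  rows 4-7 [P1,P2=01]: 1100  = hex C
  rows 8-11 [P1,P2=10]: 1100  = hex C
  rows 12-15 [P1,P2=11]: 1100  = hex C
Output column (row 0 .. row 15) = 1100110011001100
Output column grouped in 4s = 1100 1100 1100 1100 = 0xCCCC
Convert to decimal digit by digit (value = value*16 + digit):
  C -> 12
  12*16 + 12 (C) = 204
  204*16 + 12 (C) = 3276
  3276*16 + 12 (C) = 52428
Decimal = 52428

52428


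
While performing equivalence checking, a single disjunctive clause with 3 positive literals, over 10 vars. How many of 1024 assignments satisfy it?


Step 1: Total=2^10=1024
Step 2: Unsat when all 3 false: 2^7=128
Step 3: Sat=1024-128=896

896


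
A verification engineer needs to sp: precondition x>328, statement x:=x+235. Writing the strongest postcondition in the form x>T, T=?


Formula: sp(P, x:=E) = exists old_x. (x = E[old_x/x]) AND P[old_x/x] (old_x is the value of x before the assignment; eliminate old_x by solving x = E[old_x/x] for old_x)
Step 1: Precondition P: x>328, i.e. old_x > 328
Step 2: Assignment gives x = old_x + 235, so old_x = x - 235
Step 3: Substitute into P: x - 235 > 328
Step 4: Simplify: x > 328+235 = 563

563


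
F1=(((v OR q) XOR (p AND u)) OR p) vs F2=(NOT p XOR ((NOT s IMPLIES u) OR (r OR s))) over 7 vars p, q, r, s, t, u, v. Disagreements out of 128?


F1 = (((v OR q) XOR (p AND u)) OR p)
F2 = (NOT p XOR ((NOT s IMPLIES u) OR (r OR s)))
Evaluate both on each of 128 rows (bits = p,q,r,s,t,u,v):
  row 0 [0000000]: F1=0 F2=1 (differ) -> 1
  row 1 [0000001]: F1=1 F2=1 -> 0
  row 2 [0000010]: F1=0 F2=0 -> 0
  row 3 [0000011]: F1=1 F2=0 (differ) -> 1
  row 4 [0000100]: F1=0 F2=1 (differ) -> 1
  (every remaining row is evaluated the same way; all 128 results are listed next)
Full result column, 8 rows per line (p,q,r,s fixed per line; t,u,v runs 000..111 left to right):
  rows 0-7 [p,q,r,s=0000]: 10011001  (ones: 4)
  rows 8-15 [p,q,r,s=0001]: 01010101  (ones: 4)
  rows 16-23 [p,q,r,s=0010]: 01010101  (ones: 4)
  rows 24-31 [p,q,r,s=0011]: 01010101  (ones: 4)
  rows 32-39 [p,q,r,s=0100]: 00110011  (ones: 4)
  rows 40-47 [p,q,r,s=0101]: 11111111  (ones: 8)
  rows 48-55 [p,q,r,s=0110]: 11111111  (ones: 8)
  rows 56-63 [p,q,r,s=0111]: 11111111  (ones: 8)
  rows 64-71 [p,q,r,s=1000]: 11001100  (ones: 4)
  rows 72-79 [p,q,r,s=1001]: 00000000  (ones: 0)
  rows 80-87 [p,q,r,s=1010]: 00000000  (ones: 0)
  rows 88-95 [p,q,r,s=1011]: 00000000  (ones: 0)
  rows 96-103 [p,q,r,s=1100]: 11001100  (ones: 4)
  rows 104-111 [p,q,r,s=1101]: 00000000  (ones: 0)
  rows 112-119 [p,q,r,s=1110]: 00000000  (ones: 0)
  rows 120-127 [p,q,r,s=1111]: 00000000  (ones: 0)
Disagreements = 4+4+4+4+4+8+8+8+4+0+0+0+4+0+0+0 = 52

52


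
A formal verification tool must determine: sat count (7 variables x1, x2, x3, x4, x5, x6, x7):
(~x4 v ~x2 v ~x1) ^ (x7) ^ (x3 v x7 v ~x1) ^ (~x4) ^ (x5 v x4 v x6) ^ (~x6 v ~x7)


CNF with 6 clauses over 7 vars (128 assignments).
An assignment satisfies CNF iff every clause has >=1 true literal.
Check each row (bits = x1,x2,x3,x4,x5,x6,x7; clause T/F shown):
  row 0 [0000000]: clauses=TFTTFT -> 0
  row 1 [0000001]: clauses=TTTTFT -> 0
  row 2 [0000010]: clauses=TFTTTT -> 0
  row 3 [0000011]: clauses=TTTTTF -> 0
  row 4 [0000100]: clauses=TFTTTT -> 0
  (every remaining row is evaluated the same way; all 128 results are listed next)
Full result column, 8 rows per line (x1,x2,x3,x4 fixed per line; x5,x6,x7 runs 000..111 left to right):
  rows 0-7 [x1,x2,x3,x4=0000]: 00000100  (ones: 1)
  rows 8-15 [x1,x2,x3,x4=0001]: 00000000  (ones: 0)
  rows 16-23 [x1,x2,x3,x4=0010]: 00000100  (ones: 1)
  rows 24-31 [x1,x2,x3,x4=0011]: 00000000  (ones: 0)
  rows 32-39 [x1,x2,x3,x4=0100]: 00000100  (ones: 1)
  rows 40-47 [x1,x2,x3,x4=0101]: 00000000  (ones: 0)
  rows 48-55 [x1,x2,x3,x4=0110]: 00000100  (ones: 1)
  rows 56-63 [x1,x2,x3,x4=0111]: 00000000  (ones: 0)
  rows 64-71 [x1,x2,x3,x4=1000]: 00000100  (ones: 1)
  rows 72-79 [x1,x2,x3,x4=1001]: 00000000  (ones: 0)
  rows 80-87 [x1,x2,x3,x4=1010]: 00000100  (ones: 1)
  rows 88-95 [x1,x2,x3,x4=1011]: 00000000  (ones: 0)
  rows 96-103 [x1,x2,x3,x4=1100]: 00000100  (ones: 1)
  rows 104-111 [x1,x2,x3,x4=1101]: 00000000  (ones: 0)
  rows 112-119 [x1,x2,x3,x4=1110]: 00000100  (ones: 1)
  rows 120-127 [x1,x2,x3,x4=1111]: 00000000  (ones: 0)
Satisfying assignments = 1+0+1+0+1+0+1+0+1+0+1+0+1+0+1+0 = 8

8


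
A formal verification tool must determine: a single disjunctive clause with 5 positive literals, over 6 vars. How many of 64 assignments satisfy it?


Step 1: Total=2^6=64
Step 2: Unsat when all 5 false: 2^1=2
Step 3: Sat=64-2=62

62


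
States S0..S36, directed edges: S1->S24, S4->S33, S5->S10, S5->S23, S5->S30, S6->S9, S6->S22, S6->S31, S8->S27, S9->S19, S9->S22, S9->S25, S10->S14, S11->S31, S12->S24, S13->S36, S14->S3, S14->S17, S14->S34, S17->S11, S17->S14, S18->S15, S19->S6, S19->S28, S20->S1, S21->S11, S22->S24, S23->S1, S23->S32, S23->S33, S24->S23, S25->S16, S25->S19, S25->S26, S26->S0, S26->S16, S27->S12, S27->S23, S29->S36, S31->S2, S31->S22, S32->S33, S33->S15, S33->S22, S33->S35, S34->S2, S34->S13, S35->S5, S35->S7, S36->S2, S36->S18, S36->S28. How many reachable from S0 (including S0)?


BFS from S0:
  layer 0: {S0}
Reachable set: {S0}
Count = 1

1


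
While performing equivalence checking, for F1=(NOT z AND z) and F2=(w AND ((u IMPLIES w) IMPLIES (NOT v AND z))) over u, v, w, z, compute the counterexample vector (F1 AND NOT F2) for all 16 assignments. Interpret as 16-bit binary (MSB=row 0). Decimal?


F1 = (NOT z AND z)
F2 = (w AND ((u IMPLIES w) IMPLIES (NOT v AND z)))
Counterexample to F1=>F2 is where F1=1 and F2=0.
Evaluate each row (bits = u,v,w,z, MSB first):
  row 0 [0000]: F1=0 F2=0 -> F1&~F2 -> 0
  row 1 [0001]: F1=0 F2=0 -> F1&~F2 -> 0
  row 2 [0010]: F1=0 F2=0 -> F1&~F2 -> 0
  row 3 [0011]: F1=0 F2=1 -> F1&~F2 -> 0
  row 4 [0100]: F1=0 F2=0 -> F1&~F2 -> 0
  row 5 [0101]: F1=0 F2=0 -> F1&~F2 -> 0
  row 6 [0110]: F1=0 F2=0 -> F1&~F2 -> 0
  row 7 [0111]: F1=0 F2=0 -> F1&~F2 -> 0
  row 8 [1000]: F1=0 F2=0 -> F1&~F2 -> 0
  row 9 [1001]: F1=0 F2=0 -> F1&~F2 -> 0
  row 10 [1010]: F1=0 F2=0 -> F1&~F2 -> 0
  row 11 [1011]: F1=0 F2=1 -> F1&~F2 -> 0
  row 12 [1100]: F1=0 F2=0 -> F1&~F2 -> 0
  row 13 [1101]: F1=0 F2=0 -> F1&~F2 -> 0
  row 14 [1110]: F1=0 F2=0 -> F1&~F2 -> 0
  row 15 [1111]: F1=0 F2=0 -> F1&~F2 -> 0
Full result column, 4 rows per line (u,v fixed per line; w,z runs 00..11 left to right):
  rows 0-3 [u,v=00]: 0000  = hex 0
  rows 4-7 [u,v=01]: 0000  = hex 0
  rows 8-11 [u,v=10]: 0000  = hex 0
  rows 12-15 [u,v=11]: 0000  = hex 0
Counterexample vector (row 0 .. row 15) = 0000000000000000
Output column grouped in 4s = 0000 0000 0000 0000 = 0x0000
Convert to decimal digit by digit (value = value*16 + digit):
  0 -> 0
  0*16 + 0 = 0
  0*16 + 0 = 0
  0*16 + 0 = 0
Decimal = 0

0


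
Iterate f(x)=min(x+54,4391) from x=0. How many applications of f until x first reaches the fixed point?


Step 1: x=0, cap=4391, increment=54
Step 2: x grows by 54 each step until capped at 4391; fixed point is x=4391
Step 3: iterations = ceil(4391/54) = 82

82


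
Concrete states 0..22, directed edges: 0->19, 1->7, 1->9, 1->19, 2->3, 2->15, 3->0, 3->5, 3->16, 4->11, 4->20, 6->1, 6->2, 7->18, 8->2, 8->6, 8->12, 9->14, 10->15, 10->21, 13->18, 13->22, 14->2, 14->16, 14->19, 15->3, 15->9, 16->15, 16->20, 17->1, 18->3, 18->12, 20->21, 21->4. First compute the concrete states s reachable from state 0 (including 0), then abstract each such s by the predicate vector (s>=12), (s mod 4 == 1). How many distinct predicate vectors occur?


BFS from 0:
Concrete reachable: {0, 19}
Abstract via predicates (s>=12), (s mod 4 == 1):
  (0,0) <- {0}
  (1,0) <- {19}
Distinct abstract states = 2

2


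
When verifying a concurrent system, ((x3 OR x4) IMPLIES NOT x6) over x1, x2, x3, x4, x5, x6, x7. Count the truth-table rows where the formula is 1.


Formula: ((x3 OR x4) IMPLIES NOT x6) over 7 vars (128 rows)
Evaluate each row (x1, x2, x3, x4, x5, x6, x7 as bits, MSB first):
  row 0 [0000000]: ((0 OR 0) IMPLIES NOT 0) -> 1
  row 1 [0000001]: ((0 OR 0) IMPLIES NOT 0) -> 1
  row 2 [0000010]: ((0 OR 0) IMPLIES NOT 1) -> 1
  row 3 [0000011]: ((0 OR 0) IMPLIES NOT 1) -> 1
  row 4 [0000100]: ((0 OR 0) IMPLIES NOT 0) -> 1
  (every remaining row is evaluated the same way; all 128 results are listed next)
Full result column, 8 rows per line (x1,x2,x3,x4 fixed per line; x5,x6,x7 runs 000..111 left to right):
  rows 0-7 [x1,x2,x3,x4=0000]: 11111111  (ones: 8)
  rows 8-15 [x1,x2,x3,x4=0001]: 11001100  (ones: 4)
  rows 16-23 [x1,x2,x3,x4=0010]: 11001100  (ones: 4)
  rows 24-31 [x1,x2,x3,x4=0011]: 11001100  (ones: 4)
  rows 32-39 [x1,x2,x3,x4=0100]: 11111111  (ones: 8)
  rows 40-47 [x1,x2,x3,x4=0101]: 11001100  (ones: 4)
  rows 48-55 [x1,x2,x3,x4=0110]: 11001100  (ones: 4)
  rows 56-63 [x1,x2,x3,x4=0111]: 11001100  (ones: 4)
  rows 64-71 [x1,x2,x3,x4=1000]: 11111111  (ones: 8)
  rows 72-79 [x1,x2,x3,x4=1001]: 11001100  (ones: 4)
  rows 80-87 [x1,x2,x3,x4=1010]: 11001100  (ones: 4)
  rows 88-95 [x1,x2,x3,x4=1011]: 11001100  (ones: 4)
  rows 96-103 [x1,x2,x3,x4=1100]: 11111111  (ones: 8)
  rows 104-111 [x1,x2,x3,x4=1101]: 11001100  (ones: 4)
  rows 112-119 [x1,x2,x3,x4=1110]: 11001100  (ones: 4)
  rows 120-127 [x1,x2,x3,x4=1111]: 11001100  (ones: 4)
Count of 1-rows = 8+4+4+4+8+4+4+4+8+4+4+4+8+4+4+4 = 80

80


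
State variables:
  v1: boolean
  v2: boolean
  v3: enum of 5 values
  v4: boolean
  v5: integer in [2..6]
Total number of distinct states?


State space = product of domain sizes of all variables.
Domain sizes:
  v1 (boolean): 2
  v2 (boolean): 2
  v3 (enum of 5 values): 5
  v4 (boolean): 2
  v5 (integer in [2..6]): 5
Product = 2 * 2 * 5 * 2 * 5 = 200

200


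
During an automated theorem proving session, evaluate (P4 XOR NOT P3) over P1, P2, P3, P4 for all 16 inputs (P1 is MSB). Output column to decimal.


Formula: (P4 XOR NOT P3) over P1, P2, P3, P4 (16 rows)
Evaluate each row (bits = P1,P2,P3,P4, MSB first):
  row 0 [0000]: (0 XOR NOT 0) -> 1
  row 1 [0001]: (1 XOR NOT 0) -> 0
  row 2 [0010]: (0 XOR NOT 1) -> 0
  row 3 [0011]: (1 XOR NOT 1) -> 1
  row 4 [0100]: (0 XOR NOT 0) -> 1
  row 5 [0101]: (1 XOR NOT 0) -> 0
  row 6 [0110]: (0 XOR NOT 1) -> 0
  row 7 [0111]: (1 XOR NOT 1) -> 1
  row 8 [1000]: (0 XOR NOT 0) -> 1
  row 9 [1001]: (1 XOR NOT 0) -> 0
  row 10 [1010]: (0 XOR NOT 1) -> 0
  row 11 [1011]: (1 XOR NOT 1) -> 1
  row 12 [1100]: (0 XOR NOT 0) -> 1
  row 13 [1101]: (1 XOR NOT 0) -> 0
  row 14 [1110]: (0 XOR NOT 1) -> 0
  row 15 [1111]: (1 XOR NOT 1) -> 1
Full result column, 4 rows per line (P1,P2 fixed per line; P3,P4 runs 00..11 left to right):
  rows 0-3 [P1,P2=00]: 1001  = hex 9
  rows 4-7 [P1,P2=01]: 1001  = hex 9
  rows 8-11 [P1,P2=10]: 1001  = hex 9
  rows 12-15 [P1,P2=11]: 1001  = hex 9
Output column (row 0 .. row 15) = 1001100110011001
Output column grouped in 4s = 1001 1001 1001 1001 = 0x9999
Convert to decimal digit by digit (value = value*16 + digit):
  9 -> 9
  9*16 + 9 = 153
  153*16 + 9 = 2457
  2457*16 + 9 = 39321
Decimal = 39321

39321


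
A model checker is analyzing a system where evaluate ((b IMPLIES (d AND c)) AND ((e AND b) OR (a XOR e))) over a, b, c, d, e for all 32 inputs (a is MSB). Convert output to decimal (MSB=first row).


Formula: ((b IMPLIES (d AND c)) AND ((e AND b) OR (a XOR e))) over a, b, c, d, e (32 rows)
Evaluate each row (bits = a,b,c,d,e, MSB first):
  row 0 [00000]: ((0 IMPLIES (0 AND 0)) AND ((0 AND 0) OR (0 XOR 0))) -> 0
  row 1 [00001]: ((0 IMPLIES (0 AND 0)) AND ((1 AND 0) OR (0 XOR 1))) -> 1
  row 2 [00010]: ((0 IMPLIES (1 AND 0)) AND ((0 AND 0) OR (0 XOR 0))) -> 0
  row 3 [00011]: ((0 IMPLIES (1 AND 0)) AND ((1 AND 0) OR (0 XOR 1))) -> 1
  row 4 [00100]: ((0 IMPLIES (0 AND 1)) AND ((0 AND 0) OR (0 XOR 0))) -> 0
  row 5 [00101]: ((0 IMPLIES (0 AND 1)) AND ((1 AND 0) OR (0 XOR 1))) -> 1
  row 6 [00110]: ((0 IMPLIES (1 AND 1)) AND ((0 AND 0) OR (0 XOR 0))) -> 0
  row 7 [00111]: ((0 IMPLIES (1 AND 1)) AND ((1 AND 0) OR (0 XOR 1))) -> 1
  row 8 [01000]: ((1 IMPLIES (0 AND 0)) AND ((0 AND 1) OR (0 XOR 0))) -> 0
  row 9 [01001]: ((1 IMPLIES (0 AND 0)) AND ((1 AND 1) OR (0 XOR 1))) -> 0
  row 10 [01010]: ((1 IMPLIES (1 AND 0)) AND ((0 AND 1) OR (0 XOR 0))) -> 0
  row 11 [01011]: ((1 IMPLIES (1 AND 0)) AND ((1 AND 1) OR (0 XOR 1))) -> 0
  row 12 [01100]: ((1 IMPLIES (0 AND 1)) AND ((0 AND 1) OR (0 XOR 0))) -> 0
  row 13 [01101]: ((1 IMPLIES (0 AND 1)) AND ((1 AND 1) OR (0 XOR 1))) -> 0
  row 14 [01110]: ((1 IMPLIES (1 AND 1)) AND ((0 AND 1) OR (0 XOR 0))) -> 0
  row 15 [01111]: ((1 IMPLIES (1 AND 1)) AND ((1 AND 1) OR (0 XOR 1))) -> 1
  row 16 [10000]: ((0 IMPLIES (0 AND 0)) AND ((0 AND 0) OR (1 XOR 0))) -> 1
  row 17 [10001]: ((0 IMPLIES (0 AND 0)) AND ((1 AND 0) OR (1 XOR 1))) -> 0
  row 18 [10010]: ((0 IMPLIES (1 AND 0)) AND ((0 AND 0) OR (1 XOR 0))) -> 1
  row 19 [10011]: ((0 IMPLIES (1 AND 0)) AND ((1 AND 0) OR (1 XOR 1))) -> 0
  row 20 [10100]: ((0 IMPLIES (0 AND 1)) AND ((0 AND 0) OR (1 XOR 0))) -> 1
  row 21 [10101]: ((0 IMPLIES (0 AND 1)) AND ((1 AND 0) OR (1 XOR 1))) -> 0
  row 22 [10110]: ((0 IMPLIES (1 AND 1)) AND ((0 AND 0) OR (1 XOR 0))) -> 1
  row 23 [10111]: ((0 IMPLIES (1 AND 1)) AND ((1 AND 0) OR (1 XOR 1))) -> 0
  row 24 [11000]: ((1 IMPLIES (0 AND 0)) AND ((0 AND 1) OR (1 XOR 0))) -> 0
  row 25 [11001]: ((1 IMPLIES (0 AND 0)) AND ((1 AND 1) OR (1 XOR 1))) -> 0
  row 26 [11010]: ((1 IMPLIES (1 AND 0)) AND ((0 AND 1) OR (1 XOR 0))) -> 0
  row 27 [11011]: ((1 IMPLIES (1 AND 0)) AND ((1 AND 1) OR (1 XOR 1))) -> 0
  row 28 [11100]: ((1 IMPLIES (0 AND 1)) AND ((0 AND 1) OR (1 XOR 0))) -> 0
  row 29 [11101]: ((1 IMPLIES (0 AND 1)) AND ((1 AND 1) OR (1 XOR 1))) -> 0
  row 30 [11110]: ((1 IMPLIES (1 AND 1)) AND ((0 AND 1) OR (1 XOR 0))) -> 1
  row 31 [11111]: ((1 IMPLIES (1 AND 1)) AND ((1 AND 1) OR (1 XOR 1))) -> 1
Full result column, 4 rows per line (a,b,c fixed per line; d,e runs 00..11 left to right):
  rows 0-3 [a,b,c=000]: 0101  = hex 5
  rows 4-7 [a,b,c=001]: 0101  = hex 5
  rows 8-11 [a,b,c=010]: 0000  = hex 0
  rows 12-15 [a,b,c=011]: 0001  = hex 1
  rows 16-19 [a,b,c=100]: 1010  = hex A
  rows 20-23 [a,b,c=101]: 1010  = hex A
  rows 24-27 [a,b,c=110]: 0000  = hex 0
  rows 28-31 [a,b,c=111]: 0011  = hex 3
Output column (row 0 .. row 31) = 01010101000000011010101000000011
Output column grouped in 4s = 0101 0101 0000 0001 1010 1010 0000 0011 = 0x5501AA03
Convert to decimal digit by digit (value = value*16 + digit):
  5 -> 5
  5*16 + 5 = 85
  85*16 + 0 = 1360
  1360*16 + 1 = 21761
  21761*16 + 10 (A) = 348186
  348186*16 + 10 (A) = 5570986
  5570986*16 + 0 = 89135776
  89135776*16 + 3 = 1426172419
Decimal = 1426172419

1426172419


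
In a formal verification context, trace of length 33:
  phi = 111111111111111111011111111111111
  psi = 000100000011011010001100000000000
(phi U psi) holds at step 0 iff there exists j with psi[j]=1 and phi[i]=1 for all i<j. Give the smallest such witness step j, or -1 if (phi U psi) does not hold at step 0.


(phi U psi) at 0: need smallest j with psi[j]=1 and phi[i]=1 for all i in [0,j).
Scan from step 0:
  step 0: phi=1, psi=0 -> continue
  step 1: phi=1, psi=0 -> continue
  step 2: phi=1, psi=0 -> continue
  step 3: psi=1 and phi held for [0,3) -> witness found
Witness step = 3

3


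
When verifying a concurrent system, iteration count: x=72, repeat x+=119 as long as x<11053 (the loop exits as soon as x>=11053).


Step 1: x goes from 72 toward 11053 by 119; the body runs while x<11053, so iterations = ceil((bound-start)/step)
Step 2: Distance=10981
Step 3: ceil(10981/119)=93

93


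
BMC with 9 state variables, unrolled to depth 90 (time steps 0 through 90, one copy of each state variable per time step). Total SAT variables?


BMC unrolls to depth k, creating one copy of each state var for steps 0..k.
Step count = 90 + 1 = 91 (steps 0 through 90)
Vars per step = 9
Total = 9 * 91 = 819

819


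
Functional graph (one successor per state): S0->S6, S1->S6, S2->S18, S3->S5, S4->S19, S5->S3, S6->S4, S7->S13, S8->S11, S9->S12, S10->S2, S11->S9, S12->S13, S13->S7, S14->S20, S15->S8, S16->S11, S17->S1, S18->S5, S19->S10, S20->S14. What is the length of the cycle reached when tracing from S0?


Trace from S0 until a state repeats:
  S0 -> S6 -> S4 -> S19 -> S10 -> S2 -> S18 -> S5 -> S3 -> S5
S5 first seen at step 7, revisited at step 9.
Cycle length = 9 - 7 = 2

2


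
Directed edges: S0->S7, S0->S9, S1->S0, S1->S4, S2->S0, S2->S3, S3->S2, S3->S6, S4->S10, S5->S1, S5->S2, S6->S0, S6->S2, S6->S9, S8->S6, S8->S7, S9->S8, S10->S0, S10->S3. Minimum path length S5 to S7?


BFS layer-by-layer from S5:
  dist 0: {S5}
  dist 1: {S1, S2}
  dist 2: {S0, S3, S4}
  dist 3: {S6, S7, S9, S10}
  -> S7 reached at distance 3
Shortest path length = 3

3


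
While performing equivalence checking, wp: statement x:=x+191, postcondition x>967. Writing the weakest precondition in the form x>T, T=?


Formula: wp(x:=E, P) = P[E/x] (substitute E for x in postcondition)
Step 1: Postcondition: x>967
Step 2: Substitute x+191 for x: x+191>967
Step 3: Solve for x: x > 967-191 = 776

776


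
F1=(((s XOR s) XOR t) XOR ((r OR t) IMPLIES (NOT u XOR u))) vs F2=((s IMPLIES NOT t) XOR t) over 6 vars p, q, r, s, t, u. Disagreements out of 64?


F1 = (((s XOR s) XOR t) XOR ((r OR t) IMPLIES (NOT u XOR u)))
F2 = ((s IMPLIES NOT t) XOR t)
Evaluate both on each of 64 rows (bits = p,q,r,s,t,u):
  row 0 [000000]: F1=1 F2=1 -> 0
  row 1 [000001]: F1=1 F2=1 -> 0
  row 2 [000010]: F1=0 F2=0 -> 0
  row 3 [000011]: F1=0 F2=0 -> 0
  row 4 [000100]: F1=1 F2=1 -> 0
  (every remaining row is evaluated the same way; all 64 results are listed next)
Full result column, 8 rows per line (p,q,r fixed per line; s,t,u runs 000..111 left to right):
  rows 0-7 [p,q,r=000]: 00000011  (ones: 2)
  rows 8-15 [p,q,r=001]: 00000011  (ones: 2)
  rows 16-23 [p,q,r=010]: 00000011  (ones: 2)
  rows 24-31 [p,q,r=011]: 00000011  (ones: 2)
  rows 32-39 [p,q,r=100]: 00000011  (ones: 2)
  rows 40-47 [p,q,r=101]: 00000011  (ones: 2)
  rows 48-55 [p,q,r=110]: 00000011  (ones: 2)
  rows 56-63 [p,q,r=111]: 00000011  (ones: 2)
Disagreements = 2+2+2+2+2+2+2+2 = 16

16


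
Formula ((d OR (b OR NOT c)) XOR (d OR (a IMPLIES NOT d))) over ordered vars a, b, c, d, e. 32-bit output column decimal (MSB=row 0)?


Formula: ((d OR (b OR NOT c)) XOR (d OR (a IMPLIES NOT d))) over a, b, c, d, e (32 rows)
Evaluate each row (bits = a,b,c,d,e, MSB first):
  row 0 [00000]: ((0 OR (0 OR NOT 0)) XOR (0 OR (0 IMPLIES NOT 0))) -> 0
  row 1 [00001]: ((0 OR (0 OR NOT 0)) XOR (0 OR (0 IMPLIES NOT 0))) -> 0
  row 2 [00010]: ((1 OR (0 OR NOT 0)) XOR (1 OR (0 IMPLIES NOT 1))) -> 0
  row 3 [00011]: ((1 OR (0 OR NOT 0)) XOR (1 OR (0 IMPLIES NOT 1))) -> 0
  row 4 [00100]: ((0 OR (0 OR NOT 1)) XOR (0 OR (0 IMPLIES NOT 0))) -> 1
  row 5 [00101]: ((0 OR (0 OR NOT 1)) XOR (0 OR (0 IMPLIES NOT 0))) -> 1
  row 6 [00110]: ((1 OR (0 OR NOT 1)) XOR (1 OR (0 IMPLIES NOT 1))) -> 0
  row 7 [00111]: ((1 OR (0 OR NOT 1)) XOR (1 OR (0 IMPLIES NOT 1))) -> 0
  row 8 [01000]: ((0 OR (1 OR NOT 0)) XOR (0 OR (0 IMPLIES NOT 0))) -> 0
  row 9 [01001]: ((0 OR (1 OR NOT 0)) XOR (0 OR (0 IMPLIES NOT 0))) -> 0
  row 10 [01010]: ((1 OR (1 OR NOT 0)) XOR (1 OR (0 IMPLIES NOT 1))) -> 0
  row 11 [01011]: ((1 OR (1 OR NOT 0)) XOR (1 OR (0 IMPLIES NOT 1))) -> 0
  row 12 [01100]: ((0 OR (1 OR NOT 1)) XOR (0 OR (0 IMPLIES NOT 0))) -> 0
  row 13 [01101]: ((0 OR (1 OR NOT 1)) XOR (0 OR (0 IMPLIES NOT 0))) -> 0
  row 14 [01110]: ((1 OR (1 OR NOT 1)) XOR (1 OR (0 IMPLIES NOT 1))) -> 0
  row 15 [01111]: ((1 OR (1 OR NOT 1)) XOR (1 OR (0 IMPLIES NOT 1))) -> 0
  row 16 [10000]: ((0 OR (0 OR NOT 0)) XOR (0 OR (1 IMPLIES NOT 0))) -> 0
  row 17 [10001]: ((0 OR (0 OR NOT 0)) XOR (0 OR (1 IMPLIES NOT 0))) -> 0
  row 18 [10010]: ((1 OR (0 OR NOT 0)) XOR (1 OR (1 IMPLIES NOT 1))) -> 0
  row 19 [10011]: ((1 OR (0 OR NOT 0)) XOR (1 OR (1 IMPLIES NOT 1))) -> 0
  row 20 [10100]: ((0 OR (0 OR NOT 1)) XOR (0 OR (1 IMPLIES NOT 0))) -> 1
  row 21 [10101]: ((0 OR (0 OR NOT 1)) XOR (0 OR (1 IMPLIES NOT 0))) -> 1
  row 22 [10110]: ((1 OR (0 OR NOT 1)) XOR (1 OR (1 IMPLIES NOT 1))) -> 0
  row 23 [10111]: ((1 OR (0 OR NOT 1)) XOR (1 OR (1 IMPLIES NOT 1))) -> 0
  row 24 [11000]: ((0 OR (1 OR NOT 0)) XOR (0 OR (1 IMPLIES NOT 0))) -> 0
  row 25 [11001]: ((0 OR (1 OR NOT 0)) XOR (0 OR (1 IMPLIES NOT 0))) -> 0
  row 26 [11010]: ((1 OR (1 OR NOT 0)) XOR (1 OR (1 IMPLIES NOT 1))) -> 0
  row 27 [11011]: ((1 OR (1 OR NOT 0)) XOR (1 OR (1 IMPLIES NOT 1))) -> 0
  row 28 [11100]: ((0 OR (1 OR NOT 1)) XOR (0 OR (1 IMPLIES NOT 0))) -> 0
  row 29 [11101]: ((0 OR (1 OR NOT 1)) XOR (0 OR (1 IMPLIES NOT 0))) -> 0
  row 30 [11110]: ((1 OR (1 OR NOT 1)) XOR (1 OR (1 IMPLIES NOT 1))) -> 0
  row 31 [11111]: ((1 OR (1 OR NOT 1)) XOR (1 OR (1 IMPLIES NOT 1))) -> 0
Full result column, 4 rows per line (a,b,c fixed per line; d,e runs 00..11 left to right):
  rows 0-3 [a,b,c=000]: 0000  = hex 0
  rows 4-7 [a,b,c=001]: 1100  = hex C
  rows 8-11 [a,b,c=010]: 0000  = hex 0
  rows 12-15 [a,b,c=011]: 0000  = hex 0
  rows 16-19 [a,b,c=100]: 0000  = hex 0
  rows 20-23 [a,b,c=101]: 1100  = hex C
  rows 24-27 [a,b,c=110]: 0000  = hex 0
  rows 28-31 [a,b,c=111]: 0000  = hex 0
Output column (row 0 .. row 31) = 00001100000000000000110000000000
Output column grouped in 4s = 0000 1100 0000 0000 0000 1100 0000 0000 = 0x0C000C00
Convert to decimal digit by digit (value = value*16 + digit):
  0 -> 0
  0*16 + 12 (C) = 12
  12*16 + 0 = 192
  192*16 + 0 = 3072
  3072*16 + 0 = 49152
  49152*16 + 12 (C) = 786444
  786444*16 + 0 = 12583104
  12583104*16 + 0 = 201329664
Decimal = 201329664

201329664


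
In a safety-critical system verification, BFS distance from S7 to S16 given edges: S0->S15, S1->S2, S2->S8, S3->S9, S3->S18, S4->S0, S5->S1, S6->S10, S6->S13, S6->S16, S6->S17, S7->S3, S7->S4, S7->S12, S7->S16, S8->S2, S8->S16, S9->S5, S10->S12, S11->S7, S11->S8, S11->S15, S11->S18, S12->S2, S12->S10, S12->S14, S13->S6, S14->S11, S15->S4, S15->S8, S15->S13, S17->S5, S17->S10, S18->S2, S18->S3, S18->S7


BFS layer-by-layer from S7:
  dist 0: {S7}
  dist 1: {S3, S4, S12, S16}
  -> S16 reached at distance 1
Shortest path length = 1

1
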